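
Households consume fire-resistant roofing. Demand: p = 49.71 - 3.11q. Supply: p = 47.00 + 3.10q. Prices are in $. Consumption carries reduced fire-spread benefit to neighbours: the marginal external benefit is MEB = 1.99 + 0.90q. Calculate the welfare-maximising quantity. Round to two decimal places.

Social marginal benefit = demand + MEB = 51.70 - 2.21q.
Set SMB = MC: 51.70 - 2.21q = 47.00 + 3.10q → q* = 0.8851.

q* = 0.89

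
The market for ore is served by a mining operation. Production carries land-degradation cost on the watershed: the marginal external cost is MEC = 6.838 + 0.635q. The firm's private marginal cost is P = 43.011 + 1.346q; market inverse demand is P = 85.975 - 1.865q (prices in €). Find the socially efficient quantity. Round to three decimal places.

q* = 9.393

Social marginal cost = private MC + MEC = 49.849 + 1.981q.
Set SMC = demand: 49.849 + 1.981q = 85.975 - 1.865q → q* = 9.3931.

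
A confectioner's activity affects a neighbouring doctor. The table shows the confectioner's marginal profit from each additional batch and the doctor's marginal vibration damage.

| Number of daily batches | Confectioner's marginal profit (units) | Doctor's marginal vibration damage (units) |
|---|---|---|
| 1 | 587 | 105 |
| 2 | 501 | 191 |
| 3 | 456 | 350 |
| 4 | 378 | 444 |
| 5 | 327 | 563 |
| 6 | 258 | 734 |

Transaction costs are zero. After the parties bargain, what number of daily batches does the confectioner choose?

Bargaining reaches the level where marginal profit last exceeds marginal vibration damage.
That holds through level 3 (456 ≥ 350) but not at 4 (378 < 444).

3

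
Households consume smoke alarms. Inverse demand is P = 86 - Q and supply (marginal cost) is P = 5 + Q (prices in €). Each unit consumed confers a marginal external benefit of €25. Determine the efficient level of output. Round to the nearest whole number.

Q* = 53

Social marginal benefit = demand + MEB = 111 - Q.
Set SMB = MC: 111 - Q = 5 + Q → Q* = 53.0000.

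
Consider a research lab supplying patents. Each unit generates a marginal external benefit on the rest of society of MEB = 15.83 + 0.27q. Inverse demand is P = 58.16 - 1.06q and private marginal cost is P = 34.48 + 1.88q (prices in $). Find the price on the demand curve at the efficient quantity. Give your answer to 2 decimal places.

Social marginal cost = private MC − MEB = 18.65 + 1.61q.
Set SMC = demand: 18.65 + 1.61q = 58.16 - 1.06q → q* = 14.7978.
Consumer price on the demand curve at q*: 58.16 − 1.06×14.7978 = 42.4743.

P = $42.47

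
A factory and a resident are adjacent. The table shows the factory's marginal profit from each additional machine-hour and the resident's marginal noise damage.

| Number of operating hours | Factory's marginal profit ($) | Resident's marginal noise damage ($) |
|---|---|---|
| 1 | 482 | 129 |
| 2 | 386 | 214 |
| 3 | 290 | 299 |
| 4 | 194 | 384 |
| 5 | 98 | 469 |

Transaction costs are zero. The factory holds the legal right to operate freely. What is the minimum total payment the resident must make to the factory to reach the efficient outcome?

$582

Left alone the factory would choose level 5 (marginal profit stays positive).
Efficient level: k* = 2 (marginal profit ≥ marginal noise damage through 2).
The resident must at least cover the factory's forgone profit from cutting 5→2: 290 + 194 + 98 = 582.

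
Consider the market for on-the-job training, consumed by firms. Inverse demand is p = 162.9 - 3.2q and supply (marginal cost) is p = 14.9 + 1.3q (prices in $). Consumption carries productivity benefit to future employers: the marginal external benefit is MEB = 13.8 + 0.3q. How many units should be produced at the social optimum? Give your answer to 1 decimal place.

q* = 38.5

Social marginal benefit = demand + MEB = 176.7 - 2.9q.
Set SMB = MC: 176.7 - 2.9q = 14.9 + 1.3q → q* = 38.5238.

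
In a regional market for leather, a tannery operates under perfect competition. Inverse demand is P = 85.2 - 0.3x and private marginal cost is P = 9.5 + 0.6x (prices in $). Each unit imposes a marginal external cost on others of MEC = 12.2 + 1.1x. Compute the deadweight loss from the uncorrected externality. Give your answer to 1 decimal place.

DWL = $2741.7

Market equilibrium (private): 9.5 + 0.6x = 85.2 - 0.3x → x_m = 84.1111.
Social marginal cost = private MC + MEC = 21.7 + 1.7x.
Set SMC = demand: 21.7 + 1.7x = 85.2 - 0.3x → x* = 31.7500.
Height of the DWL triangle at x_m is SMC(x_m) − demand(x_m) = MEC(x_m) = 104.7222.
DWL = ½ × 52.3611 × 104.7222 = 2741.6848.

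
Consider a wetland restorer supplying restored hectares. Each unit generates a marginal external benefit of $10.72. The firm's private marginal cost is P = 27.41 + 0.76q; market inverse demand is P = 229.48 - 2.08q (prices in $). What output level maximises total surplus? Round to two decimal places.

q* = 74.93

Social marginal cost = private MC − MEB = 16.69 + 0.76q.
Set SMC = demand: 16.69 + 0.76q = 229.48 - 2.08q → q* = 74.9261.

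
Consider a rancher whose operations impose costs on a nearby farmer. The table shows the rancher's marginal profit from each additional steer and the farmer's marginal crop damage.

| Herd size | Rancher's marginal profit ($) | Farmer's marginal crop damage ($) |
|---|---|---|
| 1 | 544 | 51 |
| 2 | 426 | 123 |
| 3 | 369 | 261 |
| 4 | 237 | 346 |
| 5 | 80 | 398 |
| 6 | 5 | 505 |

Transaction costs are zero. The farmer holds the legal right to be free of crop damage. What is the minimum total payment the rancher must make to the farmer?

Efficient level: marginal profit ≥ marginal crop damage through level 3, so k* = 3.
With the farmer holding the right, the rancher must at least compensate total damage at k*: 51 + 123 + 261 = 435.

$435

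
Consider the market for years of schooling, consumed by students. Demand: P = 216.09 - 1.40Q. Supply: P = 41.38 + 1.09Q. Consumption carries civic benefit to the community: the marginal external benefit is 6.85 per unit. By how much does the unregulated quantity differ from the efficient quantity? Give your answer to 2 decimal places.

Market equilibrium (private): 41.38 + 1.09Q = 216.09 - 1.40Q → Q_m = 70.1647.
Social marginal benefit = demand + MEB = 222.94 - 1.40Q.
Set SMB = MC: 222.94 - 1.40Q = 41.38 + 1.09Q → Q* = 72.9157.
Gap = |70.1647 − 72.9157| = 2.7510.

2.75 units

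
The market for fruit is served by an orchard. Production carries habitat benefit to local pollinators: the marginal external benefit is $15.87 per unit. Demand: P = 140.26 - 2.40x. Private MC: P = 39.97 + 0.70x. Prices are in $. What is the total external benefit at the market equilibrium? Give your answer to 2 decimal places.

$513.42

Market equilibrium (private): 39.97 + 0.70x = 140.26 - 2.40x → x_m = 32.3516.
Total external benefit = MEB × x_m = 15.87 × 32.3516 = 513.4199.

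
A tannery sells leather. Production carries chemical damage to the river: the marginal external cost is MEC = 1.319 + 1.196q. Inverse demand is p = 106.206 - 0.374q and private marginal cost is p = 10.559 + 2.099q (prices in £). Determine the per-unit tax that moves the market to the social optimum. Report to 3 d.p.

tax = £32.068 per unit

Social marginal cost = private MC + MEC = 11.878 + 3.295q.
Set SMC = demand: 11.878 + 3.295q = 106.206 - 0.374q → q* = 25.7095.
The Pigouvian tax equals MEC at q*: 1.319 + 1.196×25.7095 = 32.0676.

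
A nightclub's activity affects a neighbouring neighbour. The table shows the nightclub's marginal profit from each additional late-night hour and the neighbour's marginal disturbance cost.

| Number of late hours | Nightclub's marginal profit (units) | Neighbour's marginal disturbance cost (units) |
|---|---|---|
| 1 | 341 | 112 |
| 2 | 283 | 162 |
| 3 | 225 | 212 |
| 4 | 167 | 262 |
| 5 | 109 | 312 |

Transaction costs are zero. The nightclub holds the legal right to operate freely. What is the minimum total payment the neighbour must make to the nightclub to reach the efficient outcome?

Left alone the nightclub would choose level 5 (marginal profit stays positive).
Efficient level: k* = 3 (marginal profit ≥ marginal disturbance cost through 3).
The neighbour must at least cover the nightclub's forgone profit from cutting 5→3: 167 + 109 = 276.

276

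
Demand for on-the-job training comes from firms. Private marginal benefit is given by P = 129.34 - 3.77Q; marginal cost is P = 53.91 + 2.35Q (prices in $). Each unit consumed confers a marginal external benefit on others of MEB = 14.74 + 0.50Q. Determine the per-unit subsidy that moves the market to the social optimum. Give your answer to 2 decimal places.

Social marginal benefit = demand + MEB = 144.08 - 3.27Q.
Set SMB = MC: 144.08 - 3.27Q = 53.91 + 2.35Q → Q* = 16.0445.
The Pigouvian subsidy equals MEB at Q*: 14.74 + 0.50×16.0445 = 22.7623.

subsidy = $22.76 per unit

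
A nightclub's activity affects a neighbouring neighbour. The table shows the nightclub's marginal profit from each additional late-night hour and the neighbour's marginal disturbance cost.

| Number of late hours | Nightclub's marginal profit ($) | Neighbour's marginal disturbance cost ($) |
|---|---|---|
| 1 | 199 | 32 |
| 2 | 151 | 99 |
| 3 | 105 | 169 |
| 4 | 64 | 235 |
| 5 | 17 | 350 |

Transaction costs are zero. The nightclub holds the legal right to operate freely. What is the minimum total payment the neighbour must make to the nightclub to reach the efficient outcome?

Left alone the nightclub would choose level 5 (marginal profit stays positive).
Efficient level: k* = 2 (marginal profit ≥ marginal disturbance cost through 2).
The neighbour must at least cover the nightclub's forgone profit from cutting 5→2: 105 + 64 + 17 = 186.

$186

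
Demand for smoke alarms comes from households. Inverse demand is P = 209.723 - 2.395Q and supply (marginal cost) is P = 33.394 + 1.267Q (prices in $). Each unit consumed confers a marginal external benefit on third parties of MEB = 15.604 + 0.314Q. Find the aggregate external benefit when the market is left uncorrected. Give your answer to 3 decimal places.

$1115.356

Market equilibrium (private): 33.394 + 1.267Q = 209.723 - 2.395Q → Q_m = 48.1510.
Total external benefit = ∫₀^{Q_m} (15.604 + 0.314Q) dQ = 15.604×48.1510 + ½×0.314×48.1510² = 1115.3557.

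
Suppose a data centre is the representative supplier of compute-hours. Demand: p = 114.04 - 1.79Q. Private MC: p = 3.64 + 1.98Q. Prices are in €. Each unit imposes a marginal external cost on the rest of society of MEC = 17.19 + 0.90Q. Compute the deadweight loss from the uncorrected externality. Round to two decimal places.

Market equilibrium (private): 3.64 + 1.98Q = 114.04 - 1.79Q → Q_m = 29.2838.
Social marginal cost = private MC + MEC = 20.83 + 2.88Q.
Set SMC = demand: 20.83 + 2.88Q = 114.04 - 1.79Q → Q* = 19.9593.
The welfare-loss triangle has base |Q_m − Q*| and height MEC(Q_m) (the vertical gap between SMC and demand is zero at Q* and MEC at Q_m).
DWL = ½ × 9.3245 × 43.5454 = 203.0195.

DWL = €203.02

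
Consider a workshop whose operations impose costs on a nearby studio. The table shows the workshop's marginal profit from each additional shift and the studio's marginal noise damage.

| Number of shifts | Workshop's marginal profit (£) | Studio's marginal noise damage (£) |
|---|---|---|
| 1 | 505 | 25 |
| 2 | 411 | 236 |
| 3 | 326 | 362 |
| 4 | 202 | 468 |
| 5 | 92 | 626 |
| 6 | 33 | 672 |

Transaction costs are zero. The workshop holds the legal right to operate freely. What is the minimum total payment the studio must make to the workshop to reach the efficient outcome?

£653

Left alone the workshop would choose level 6 (marginal profit stays positive).
Efficient level: k* = 2 (marginal profit ≥ marginal noise damage through 2).
The studio must at least cover the workshop's forgone profit from cutting 6→2: 326 + 202 + 92 + 33 = 653.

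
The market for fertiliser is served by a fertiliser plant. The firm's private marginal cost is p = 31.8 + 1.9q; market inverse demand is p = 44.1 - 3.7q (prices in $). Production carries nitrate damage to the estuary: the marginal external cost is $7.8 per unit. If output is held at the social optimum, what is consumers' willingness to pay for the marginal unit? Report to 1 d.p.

Social marginal cost = private MC + MEC = 39.6 + 1.9q.
Set SMC = demand: 39.6 + 1.9q = 44.1 - 3.7q → q* = 0.8036.
Consumer price on the demand curve at q*: 44.1 − 3.7×0.8036 = 41.1267.

P = $41.1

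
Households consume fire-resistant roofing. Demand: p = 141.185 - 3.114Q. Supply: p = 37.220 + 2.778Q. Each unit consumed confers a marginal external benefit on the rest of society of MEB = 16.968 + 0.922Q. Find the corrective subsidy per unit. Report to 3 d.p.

subsidy = 39.403 per unit

Social marginal benefit = demand + MEB = 158.153 - 2.192Q.
Set SMB = MC: 158.153 - 2.192Q = 37.220 + 2.778Q → Q* = 24.3326.
The Pigouvian subsidy equals MEB at Q*: 16.968 + 0.922×24.3326 = 39.4027.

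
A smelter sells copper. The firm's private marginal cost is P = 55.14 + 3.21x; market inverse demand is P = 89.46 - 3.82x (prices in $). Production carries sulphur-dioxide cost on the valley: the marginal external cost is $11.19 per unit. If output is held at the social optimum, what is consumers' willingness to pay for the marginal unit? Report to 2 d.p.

Social marginal cost = private MC + MEC = 66.33 + 3.21x.
Set SMC = demand: 66.33 + 3.21x = 89.46 - 3.82x → x* = 3.2902.
Consumer price on the demand curve at x*: 89.46 − 3.82×3.2902 = 76.8914.

P = $76.89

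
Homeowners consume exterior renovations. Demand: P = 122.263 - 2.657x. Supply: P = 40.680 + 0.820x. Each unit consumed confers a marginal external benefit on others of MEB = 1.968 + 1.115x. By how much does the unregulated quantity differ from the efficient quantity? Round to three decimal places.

11.909 units

Market equilibrium (private): 40.680 + 0.820x = 122.263 - 2.657x → x_m = 23.4636.
Social marginal benefit = demand + MEB = 124.231 - 1.542x.
Set SMB = MC: 124.231 - 1.542x = 40.680 + 0.820x → x* = 35.3730.
Gap = |23.4636 − 35.3730| = 11.9094.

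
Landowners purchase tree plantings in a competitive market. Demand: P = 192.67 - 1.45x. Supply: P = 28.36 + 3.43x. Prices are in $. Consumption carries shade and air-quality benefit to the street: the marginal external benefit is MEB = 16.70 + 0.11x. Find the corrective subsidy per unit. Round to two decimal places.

subsidy = $20.87 per unit

Social marginal benefit = demand + MEB = 209.37 - 1.34x.
Set SMB = MC: 209.37 - 1.34x = 28.36 + 3.43x → x* = 37.9476.
The Pigouvian subsidy equals MEB at x*: 16.70 + 0.11×37.9476 = 20.8742.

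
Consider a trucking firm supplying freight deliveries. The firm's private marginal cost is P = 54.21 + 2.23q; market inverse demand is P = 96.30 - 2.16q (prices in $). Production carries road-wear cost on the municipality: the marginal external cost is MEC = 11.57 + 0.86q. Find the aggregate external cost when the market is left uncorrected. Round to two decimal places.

Market equilibrium (private): 54.21 + 2.23q = 96.30 - 2.16q → q_m = 9.5877.
Total external cost = ∫₀^{q_m} (11.57 + 0.86q) dq = 11.57×9.5877 + ½×0.86×9.5877² = 150.4570.

$150.46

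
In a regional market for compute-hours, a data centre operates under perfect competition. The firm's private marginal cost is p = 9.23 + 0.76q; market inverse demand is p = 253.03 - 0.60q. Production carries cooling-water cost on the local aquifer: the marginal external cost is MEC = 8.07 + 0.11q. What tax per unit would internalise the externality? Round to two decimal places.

Social marginal cost = private MC + MEC = 17.30 + 0.87q.
Set SMC = demand: 17.30 + 0.87q = 253.03 - 0.60q → q* = 160.3605.
The Pigouvian tax equals MEC at q*: 8.07 + 0.11×160.3605 = 25.7097.

tax = 25.71 per unit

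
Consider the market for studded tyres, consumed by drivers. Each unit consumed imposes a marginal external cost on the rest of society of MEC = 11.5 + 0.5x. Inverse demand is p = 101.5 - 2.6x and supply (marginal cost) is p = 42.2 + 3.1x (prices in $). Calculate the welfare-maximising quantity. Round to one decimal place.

Social marginal benefit = demand − MEC = 90.0 - 3.1x.
Set SMB = MC: 90.0 - 3.1x = 42.2 + 3.1x → x* = 7.7097.

x* = 7.7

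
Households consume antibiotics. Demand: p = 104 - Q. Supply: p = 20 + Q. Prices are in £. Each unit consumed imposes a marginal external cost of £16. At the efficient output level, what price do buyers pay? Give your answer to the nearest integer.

P = £70

Social marginal benefit = demand − MEC = 88 - Q.
Set SMB = MC: 88 - Q = 20 + Q → Q* = 34.0000.
Consumer price on the demand curve at Q*: 104 − 1×34.0000 = 70.0000.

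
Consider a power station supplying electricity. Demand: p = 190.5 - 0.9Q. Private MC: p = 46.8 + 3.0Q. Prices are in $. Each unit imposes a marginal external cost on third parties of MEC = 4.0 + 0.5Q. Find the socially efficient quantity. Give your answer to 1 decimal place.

Social marginal cost = private MC + MEC = 50.8 + 3.5Q.
Set SMC = demand: 50.8 + 3.5Q = 190.5 - 0.9Q → Q* = 31.7500.

Q* = 31.8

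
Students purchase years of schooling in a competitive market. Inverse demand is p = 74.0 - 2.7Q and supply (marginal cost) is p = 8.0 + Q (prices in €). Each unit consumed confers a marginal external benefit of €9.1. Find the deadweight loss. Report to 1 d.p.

Market equilibrium (private): 8.0 + Q = 74.0 - 2.7Q → Q_m = 17.8378.
Social marginal benefit = demand + MEB = 83.1 - 2.7Q.
Set SMB = MC: 83.1 - 2.7Q = 8.0 + Q → Q* = 20.2973.
The loss is the area between SMB and MC from Q* to Q_m; with linear curves that's a triangle of height MEB(Q_m).
DWL = ½ × 2.4595 × 9.1000 = 11.1907.

DWL = €11.2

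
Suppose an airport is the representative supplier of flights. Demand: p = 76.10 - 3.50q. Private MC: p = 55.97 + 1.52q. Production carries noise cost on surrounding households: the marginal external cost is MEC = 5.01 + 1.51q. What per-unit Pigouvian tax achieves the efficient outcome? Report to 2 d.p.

tax = 8.51 per unit

Social marginal cost = private MC + MEC = 60.98 + 3.03q.
Set SMC = demand: 60.98 + 3.03q = 76.10 - 3.50q → q* = 2.3155.
The Pigouvian tax equals MEC at q*: 5.01 + 1.51×2.3155 = 8.5064.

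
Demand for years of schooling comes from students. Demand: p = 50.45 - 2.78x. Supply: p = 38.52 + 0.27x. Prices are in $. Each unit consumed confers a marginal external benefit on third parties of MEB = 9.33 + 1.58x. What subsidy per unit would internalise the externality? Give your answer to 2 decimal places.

subsidy = $32.18 per unit

Social marginal benefit = demand + MEB = 59.78 - 1.20x.
Set SMB = MC: 59.78 - 1.20x = 38.52 + 0.27x → x* = 14.4626.
The Pigouvian subsidy equals MEB at x*: 9.33 + 1.58×14.4626 = 32.1809.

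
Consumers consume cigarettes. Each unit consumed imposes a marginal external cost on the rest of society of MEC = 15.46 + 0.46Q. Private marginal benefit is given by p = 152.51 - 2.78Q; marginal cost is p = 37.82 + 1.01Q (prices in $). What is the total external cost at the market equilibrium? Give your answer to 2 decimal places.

$678.46

Market equilibrium (private): 37.82 + 1.01Q = 152.51 - 2.78Q → Q_m = 30.2612.
Total external cost = ∫₀^{Q_m} (15.46 + 0.46Q) dQ = 15.46×30.2612 + ½×0.46×30.2612² = 678.4584.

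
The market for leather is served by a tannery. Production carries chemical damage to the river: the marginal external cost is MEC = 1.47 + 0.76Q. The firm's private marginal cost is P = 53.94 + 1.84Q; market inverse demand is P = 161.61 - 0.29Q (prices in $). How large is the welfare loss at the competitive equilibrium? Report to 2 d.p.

Market equilibrium (private): 53.94 + 1.84Q = 161.61 - 0.29Q → Q_m = 50.5493.
Social marginal cost = private MC + MEC = 55.41 + 2.60Q.
Set SMC = demand: 55.41 + 2.60Q = 161.61 - 0.29Q → Q* = 36.7474.
Height of the DWL triangle at Q_m is SMC(Q_m) − demand(Q_m) = MEC(Q_m) = 39.8875.
DWL = ½ × 13.8019 × 39.8875 = 275.2616.

DWL = $275.26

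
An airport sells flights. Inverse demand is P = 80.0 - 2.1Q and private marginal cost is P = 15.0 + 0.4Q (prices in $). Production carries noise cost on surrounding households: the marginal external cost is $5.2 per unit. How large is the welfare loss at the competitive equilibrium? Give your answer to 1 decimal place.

Market equilibrium (private): 15.0 + 0.4Q = 80.0 - 2.1Q → Q_m = 26.0000.
Social marginal cost = private MC + MEC = 20.2 + 0.4Q.
Set SMC = demand: 20.2 + 0.4Q = 80.0 - 2.1Q → Q* = 23.9200.
The loss is the area between SMC and demand from Q* to Q_m; with linear curves that's a triangle of height MEC(Q_m).
DWL = ½ × 2.0800 × 5.2000 = 5.4080.

DWL = $5.4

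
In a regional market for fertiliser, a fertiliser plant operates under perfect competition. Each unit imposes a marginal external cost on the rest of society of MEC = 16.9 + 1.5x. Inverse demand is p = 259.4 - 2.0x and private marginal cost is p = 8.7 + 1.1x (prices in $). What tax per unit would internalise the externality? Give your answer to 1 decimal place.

tax = $93.1 per unit

Social marginal cost = private MC + MEC = 25.6 + 2.6x.
Set SMC = demand: 25.6 + 2.6x = 259.4 - 2.0x → x* = 50.8261.
The Pigouvian tax equals MEC at x*: 16.9 + 1.5×50.8261 = 93.1392.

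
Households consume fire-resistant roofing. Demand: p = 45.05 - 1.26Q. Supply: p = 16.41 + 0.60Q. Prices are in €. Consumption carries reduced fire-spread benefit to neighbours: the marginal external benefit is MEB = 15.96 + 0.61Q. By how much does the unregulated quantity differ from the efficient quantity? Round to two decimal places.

20.28 units

Market equilibrium (private): 16.41 + 0.60Q = 45.05 - 1.26Q → Q_m = 15.3978.
Social marginal benefit = demand + MEB = 61.01 - 0.65Q.
Set SMB = MC: 61.01 - 0.65Q = 16.41 + 0.60Q → Q* = 35.6800.
Gap = |15.3978 − 35.6800| = 20.2822.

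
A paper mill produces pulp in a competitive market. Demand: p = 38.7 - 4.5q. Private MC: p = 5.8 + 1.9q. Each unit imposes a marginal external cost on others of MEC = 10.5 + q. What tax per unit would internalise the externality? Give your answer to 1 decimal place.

tax = 13.5 per unit

Social marginal cost = private MC + MEC = 16.3 + 2.9q.
Set SMC = demand: 16.3 + 2.9q = 38.7 - 4.5q → q* = 3.0270.
The Pigouvian tax equals MEC at q*: 10.5 + 1.0×3.0270 = 13.5270.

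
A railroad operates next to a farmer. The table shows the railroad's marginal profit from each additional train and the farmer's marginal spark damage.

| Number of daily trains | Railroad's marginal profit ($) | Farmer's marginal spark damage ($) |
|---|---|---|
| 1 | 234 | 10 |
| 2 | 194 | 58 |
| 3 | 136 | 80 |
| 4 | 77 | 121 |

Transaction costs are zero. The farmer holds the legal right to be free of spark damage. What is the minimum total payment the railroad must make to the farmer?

$148

Efficient level: marginal profit ≥ marginal spark damage through level 3, so k* = 3.
With the farmer holding the right, the railroad must at least compensate total damage at k*: 10 + 58 + 80 = 148.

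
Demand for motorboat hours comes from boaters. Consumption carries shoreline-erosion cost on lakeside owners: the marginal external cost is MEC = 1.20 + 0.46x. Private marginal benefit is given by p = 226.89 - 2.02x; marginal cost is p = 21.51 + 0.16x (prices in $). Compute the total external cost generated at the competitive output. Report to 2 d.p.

Market equilibrium (private): 21.51 + 0.16x = 226.89 - 2.02x → x_m = 94.2110.
Total external cost = ∫₀^{x_m} (1.20 + 0.46x) dx = 1.20×94.2110 + ½×0.46×94.2110² = 2154.4671.

$2154.47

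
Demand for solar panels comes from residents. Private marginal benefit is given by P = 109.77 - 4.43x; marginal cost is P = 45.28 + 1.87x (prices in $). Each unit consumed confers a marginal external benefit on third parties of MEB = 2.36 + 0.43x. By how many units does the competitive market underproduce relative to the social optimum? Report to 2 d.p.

1.15 units

Market equilibrium (private): 45.28 + 1.87x = 109.77 - 4.43x → x_m = 10.2365.
Social marginal benefit = demand + MEB = 112.13 - 4.00x.
Set SMB = MC: 112.13 - 4.00x = 45.28 + 1.87x → x* = 11.3884.
Gap = |10.2365 − 11.3884| = 1.1519.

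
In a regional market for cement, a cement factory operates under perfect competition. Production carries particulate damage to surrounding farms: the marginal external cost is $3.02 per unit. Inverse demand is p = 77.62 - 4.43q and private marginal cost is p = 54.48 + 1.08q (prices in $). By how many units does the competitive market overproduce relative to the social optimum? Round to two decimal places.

0.55 units

Market equilibrium (private): 54.48 + 1.08q = 77.62 - 4.43q → q_m = 4.1996.
Social marginal cost = private MC + MEC = 57.50 + 1.08q.
Set SMC = demand: 57.50 + 1.08q = 77.62 - 4.43q → q* = 3.6515.
Gap = |4.1996 − 3.6515| = 0.5481.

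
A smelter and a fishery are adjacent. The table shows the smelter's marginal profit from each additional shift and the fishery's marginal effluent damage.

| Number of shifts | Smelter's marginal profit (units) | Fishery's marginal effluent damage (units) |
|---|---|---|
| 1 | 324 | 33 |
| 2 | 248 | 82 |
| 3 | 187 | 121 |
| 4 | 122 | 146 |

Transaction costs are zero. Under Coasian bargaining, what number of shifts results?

3

Bargaining reaches the level where marginal profit last exceeds marginal effluent damage.
That holds through level 3 (187 ≥ 121) but not at 4 (122 < 146).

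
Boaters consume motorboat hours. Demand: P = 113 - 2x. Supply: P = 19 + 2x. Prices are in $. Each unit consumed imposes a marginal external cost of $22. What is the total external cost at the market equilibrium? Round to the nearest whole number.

$517

Market equilibrium (private): 19 + 2x = 113 - 2x → x_m = 23.5000.
Total external cost = MEC × x_m = 22 × 23.5000 = 517.0000.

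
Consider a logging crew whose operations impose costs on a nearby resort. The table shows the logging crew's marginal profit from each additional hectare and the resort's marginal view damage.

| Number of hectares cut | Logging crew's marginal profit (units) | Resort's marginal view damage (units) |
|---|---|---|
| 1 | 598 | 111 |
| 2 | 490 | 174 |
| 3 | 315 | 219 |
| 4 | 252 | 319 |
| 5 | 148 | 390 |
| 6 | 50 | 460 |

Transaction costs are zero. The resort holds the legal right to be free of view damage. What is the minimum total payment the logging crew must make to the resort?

504

Efficient level: marginal profit ≥ marginal view damage through level 3, so k* = 3.
With the resort holding the right, the logging crew must at least compensate total damage at k*: 111 + 174 + 219 = 504.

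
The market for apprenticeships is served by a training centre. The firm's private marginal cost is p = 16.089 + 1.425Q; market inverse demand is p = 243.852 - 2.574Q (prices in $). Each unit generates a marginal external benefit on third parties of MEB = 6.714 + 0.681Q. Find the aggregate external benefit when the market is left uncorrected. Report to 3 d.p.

$1486.934

Market equilibrium (private): 16.089 + 1.425Q = 243.852 - 2.574Q → Q_m = 56.9550.
Total external benefit = ∫₀^{Q_m} (6.714 + 0.681Q) dQ = 6.714×56.9550 + ½×0.681×56.9550² = 1486.9343.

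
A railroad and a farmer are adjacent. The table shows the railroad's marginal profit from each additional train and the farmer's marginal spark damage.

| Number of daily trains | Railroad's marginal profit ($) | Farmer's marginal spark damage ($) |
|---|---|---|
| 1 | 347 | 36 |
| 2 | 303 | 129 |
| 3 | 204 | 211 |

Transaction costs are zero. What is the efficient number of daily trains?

2

Bargaining reaches the level where marginal profit last exceeds marginal spark damage.
That holds through level 2 (303 ≥ 129) but not at 3 (204 < 211).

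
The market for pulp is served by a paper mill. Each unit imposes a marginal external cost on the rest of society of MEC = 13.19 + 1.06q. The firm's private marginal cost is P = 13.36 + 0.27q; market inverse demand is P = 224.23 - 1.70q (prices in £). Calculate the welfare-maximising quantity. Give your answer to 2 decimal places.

Social marginal cost = private MC + MEC = 26.55 + 1.33q.
Set SMC = demand: 26.55 + 1.33q = 224.23 - 1.70q → q* = 65.2409.

q* = 65.24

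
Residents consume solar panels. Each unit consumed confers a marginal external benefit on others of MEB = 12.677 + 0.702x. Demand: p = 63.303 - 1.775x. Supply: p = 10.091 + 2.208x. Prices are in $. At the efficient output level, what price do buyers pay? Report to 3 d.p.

P = $27.657

Social marginal benefit = demand + MEB = 75.980 - 1.073x.
Set SMB = MC: 75.980 - 1.073x = 10.091 + 2.208x → x* = 20.0820.
Consumer price on the demand curve at x*: 63.303 − 1.775×20.0820 = 27.6575.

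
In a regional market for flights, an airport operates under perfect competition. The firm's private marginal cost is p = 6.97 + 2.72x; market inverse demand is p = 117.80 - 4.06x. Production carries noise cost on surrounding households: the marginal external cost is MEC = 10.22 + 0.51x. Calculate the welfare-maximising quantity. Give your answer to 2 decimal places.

Social marginal cost = private MC + MEC = 17.19 + 3.23x.
Set SMC = demand: 17.19 + 3.23x = 117.80 - 4.06x → x* = 13.8011.

x* = 13.80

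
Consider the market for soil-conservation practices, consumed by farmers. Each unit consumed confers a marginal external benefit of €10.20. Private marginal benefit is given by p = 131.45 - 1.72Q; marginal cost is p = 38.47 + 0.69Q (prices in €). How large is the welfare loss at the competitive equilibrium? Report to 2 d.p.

DWL = €21.59

Market equilibrium (private): 38.47 + 0.69Q = 131.45 - 1.72Q → Q_m = 38.5809.
Social marginal benefit = demand + MEB = 141.65 - 1.72Q.
Set SMB = MC: 141.65 - 1.72Q = 38.47 + 0.69Q → Q* = 42.8133.
Between Q* and Q_m the wedge SMB − MC runs linearly from 0 to MEB(Q_m), so the loss is a triangle.
DWL = ½ × 4.2324 × 10.2000 = 21.5852.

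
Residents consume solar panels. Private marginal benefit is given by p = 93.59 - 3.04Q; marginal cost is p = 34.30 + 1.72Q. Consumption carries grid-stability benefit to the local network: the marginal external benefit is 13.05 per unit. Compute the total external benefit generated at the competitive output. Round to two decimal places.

Market equilibrium (private): 34.30 + 1.72Q = 93.59 - 3.04Q → Q_m = 12.4559.
Total external benefit = MEB × Q_m = 13.05 × 12.4559 = 162.5495.

162.55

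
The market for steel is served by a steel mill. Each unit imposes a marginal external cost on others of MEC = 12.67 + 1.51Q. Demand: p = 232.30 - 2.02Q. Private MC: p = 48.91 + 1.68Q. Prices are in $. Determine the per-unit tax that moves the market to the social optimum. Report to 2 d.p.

tax = $62.15 per unit

Social marginal cost = private MC + MEC = 61.58 + 3.19Q.
Set SMC = demand: 61.58 + 3.19Q = 232.30 - 2.02Q → Q* = 32.7678.
The Pigouvian tax equals MEC at Q*: 12.67 + 1.51×32.7678 = 62.1494.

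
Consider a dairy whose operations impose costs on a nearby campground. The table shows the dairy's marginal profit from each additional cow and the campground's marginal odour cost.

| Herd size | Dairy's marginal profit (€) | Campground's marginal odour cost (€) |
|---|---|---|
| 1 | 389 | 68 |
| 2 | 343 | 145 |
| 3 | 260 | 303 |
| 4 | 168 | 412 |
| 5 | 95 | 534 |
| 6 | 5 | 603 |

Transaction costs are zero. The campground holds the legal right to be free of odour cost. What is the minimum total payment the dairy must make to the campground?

€213

Efficient level: marginal profit ≥ marginal odour cost through level 2, so k* = 2.
With the campground holding the right, the dairy must at least compensate total damage at k*: 68 + 145 = 213.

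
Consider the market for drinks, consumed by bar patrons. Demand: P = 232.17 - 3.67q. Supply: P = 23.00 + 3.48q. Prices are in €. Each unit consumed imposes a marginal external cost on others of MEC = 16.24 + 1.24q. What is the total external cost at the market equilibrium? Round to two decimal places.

Market equilibrium (private): 23.00 + 3.48q = 232.17 - 3.67q → q_m = 29.2545.
Total external cost = ∫₀^{q_m} (16.24 + 1.24q) dq = 16.24×29.2545 + ½×1.24×29.2545² = 1005.7051.

€1005.71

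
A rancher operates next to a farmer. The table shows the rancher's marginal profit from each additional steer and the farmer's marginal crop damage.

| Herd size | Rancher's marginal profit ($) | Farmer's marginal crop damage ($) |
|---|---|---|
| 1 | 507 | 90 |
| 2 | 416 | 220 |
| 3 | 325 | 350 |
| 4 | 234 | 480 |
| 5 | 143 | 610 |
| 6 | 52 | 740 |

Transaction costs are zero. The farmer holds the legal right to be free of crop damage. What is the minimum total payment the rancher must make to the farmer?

$310

Efficient level: marginal profit ≥ marginal crop damage through level 2, so k* = 2.
With the farmer holding the right, the rancher must at least compensate total damage at k*: 90 + 220 = 310.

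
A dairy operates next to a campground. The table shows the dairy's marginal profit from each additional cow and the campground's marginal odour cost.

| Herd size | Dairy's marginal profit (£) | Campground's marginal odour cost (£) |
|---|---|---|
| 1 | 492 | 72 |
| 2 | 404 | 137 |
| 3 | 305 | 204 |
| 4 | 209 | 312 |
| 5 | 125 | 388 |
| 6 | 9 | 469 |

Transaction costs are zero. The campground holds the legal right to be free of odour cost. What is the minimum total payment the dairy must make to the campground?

£413

Efficient level: marginal profit ≥ marginal odour cost through level 3, so k* = 3.
With the campground holding the right, the dairy must at least compensate total damage at k*: 72 + 137 + 204 = 413.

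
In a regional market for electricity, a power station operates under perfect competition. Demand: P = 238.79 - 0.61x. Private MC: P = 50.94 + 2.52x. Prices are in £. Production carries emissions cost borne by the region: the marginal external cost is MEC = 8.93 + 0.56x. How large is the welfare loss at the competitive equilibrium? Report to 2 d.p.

DWL = £245.20

Market equilibrium (private): 50.94 + 2.52x = 238.79 - 0.61x → x_m = 60.0160.
Social marginal cost = private MC + MEC = 59.87 + 3.08x.
Set SMC = demand: 59.87 + 3.08x = 238.79 - 0.61x → x* = 48.4878.
The loss is the area between SMC and demand from x* to x_m; with linear curves that's a triangle of height MEC(x_m).
DWL = ½ × 11.5282 × 42.5389 = 245.1985.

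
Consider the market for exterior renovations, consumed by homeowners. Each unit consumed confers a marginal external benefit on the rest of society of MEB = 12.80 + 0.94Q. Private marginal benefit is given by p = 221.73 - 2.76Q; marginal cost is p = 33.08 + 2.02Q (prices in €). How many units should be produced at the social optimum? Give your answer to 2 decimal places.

Social marginal benefit = demand + MEB = 234.53 - 1.82Q.
Set SMB = MC: 234.53 - 1.82Q = 33.08 + 2.02Q → Q* = 52.4609.

Q* = 52.46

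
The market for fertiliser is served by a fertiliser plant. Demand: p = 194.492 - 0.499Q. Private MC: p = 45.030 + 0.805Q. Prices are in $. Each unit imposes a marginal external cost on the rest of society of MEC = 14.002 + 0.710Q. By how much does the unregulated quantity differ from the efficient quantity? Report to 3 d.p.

47.359 units

Market equilibrium (private): 45.030 + 0.805Q = 194.492 - 0.499Q → Q_m = 114.6181.
Social marginal cost = private MC + MEC = 59.032 + 1.515Q.
Set SMC = demand: 59.032 + 1.515Q = 194.492 - 0.499Q → Q* = 67.2592.
Gap = |114.6181 − 67.2592| = 47.3589.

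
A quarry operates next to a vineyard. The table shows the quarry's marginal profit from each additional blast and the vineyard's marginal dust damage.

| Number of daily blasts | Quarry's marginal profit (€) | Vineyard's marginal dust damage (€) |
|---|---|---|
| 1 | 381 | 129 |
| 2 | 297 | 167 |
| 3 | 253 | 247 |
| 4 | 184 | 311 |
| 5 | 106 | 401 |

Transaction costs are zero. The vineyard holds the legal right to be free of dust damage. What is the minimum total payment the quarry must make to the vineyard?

Efficient level: marginal profit ≥ marginal dust damage through level 3, so k* = 3.
With the vineyard holding the right, the quarry must at least compensate total damage at k*: 129 + 167 + 247 = 543.

€543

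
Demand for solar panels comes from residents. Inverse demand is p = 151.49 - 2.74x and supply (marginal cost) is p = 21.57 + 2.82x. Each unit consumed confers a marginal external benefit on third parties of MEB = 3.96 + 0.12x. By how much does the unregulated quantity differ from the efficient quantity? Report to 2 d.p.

1.24 units

Market equilibrium (private): 21.57 + 2.82x = 151.49 - 2.74x → x_m = 23.3669.
Social marginal benefit = demand + MEB = 155.45 - 2.62x.
Set SMB = MC: 155.45 - 2.62x = 21.57 + 2.82x → x* = 24.6103.
Gap = |23.3669 − 24.6103| = 1.2434.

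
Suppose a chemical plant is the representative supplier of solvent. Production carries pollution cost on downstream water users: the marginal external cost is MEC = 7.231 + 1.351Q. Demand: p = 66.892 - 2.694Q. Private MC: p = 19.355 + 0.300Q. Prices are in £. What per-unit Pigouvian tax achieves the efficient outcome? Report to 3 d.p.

Social marginal cost = private MC + MEC = 26.586 + 1.651Q.
Set SMC = demand: 26.586 + 1.651Q = 66.892 - 2.694Q → Q* = 9.2764.
The Pigouvian tax equals MEC at Q*: 7.231 + 1.351×9.2764 = 19.7634.

tax = £19.763 per unit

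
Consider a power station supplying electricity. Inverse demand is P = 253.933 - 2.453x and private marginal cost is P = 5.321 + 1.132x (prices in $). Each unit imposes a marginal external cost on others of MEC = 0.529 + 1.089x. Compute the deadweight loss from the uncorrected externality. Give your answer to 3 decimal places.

DWL = $618.680

Market equilibrium (private): 5.321 + 1.132x = 253.933 - 2.453x → x_m = 69.3478.
Social marginal cost = private MC + MEC = 5.850 + 2.221x.
Set SMC = demand: 5.850 + 2.221x = 253.933 - 2.453x → x* = 53.0772.
Between x* and x_m the wedge SMC − demand runs linearly from 0 to MEC(x_m), so the loss is a triangle.
DWL = ½ × 16.2706 × 76.0488 = 618.6798.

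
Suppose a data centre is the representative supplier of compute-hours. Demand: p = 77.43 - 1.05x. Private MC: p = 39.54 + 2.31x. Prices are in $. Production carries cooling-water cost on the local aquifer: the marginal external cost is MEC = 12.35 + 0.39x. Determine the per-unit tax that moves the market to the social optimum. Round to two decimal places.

tax = $15.01 per unit

Social marginal cost = private MC + MEC = 51.89 + 2.70x.
Set SMC = demand: 51.89 + 2.70x = 77.43 - 1.05x → x* = 6.8107.
The Pigouvian tax equals MEC at x*: 12.35 + 0.39×6.8107 = 15.0062.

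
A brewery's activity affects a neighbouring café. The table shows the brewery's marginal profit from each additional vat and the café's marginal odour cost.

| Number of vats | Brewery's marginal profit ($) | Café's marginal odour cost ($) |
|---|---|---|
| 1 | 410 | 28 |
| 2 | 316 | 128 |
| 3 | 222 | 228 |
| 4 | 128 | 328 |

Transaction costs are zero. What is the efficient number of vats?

Bargaining reaches the level where marginal profit last exceeds marginal odour cost.
That holds through level 2 (316 ≥ 128) but not at 3 (222 < 228).

2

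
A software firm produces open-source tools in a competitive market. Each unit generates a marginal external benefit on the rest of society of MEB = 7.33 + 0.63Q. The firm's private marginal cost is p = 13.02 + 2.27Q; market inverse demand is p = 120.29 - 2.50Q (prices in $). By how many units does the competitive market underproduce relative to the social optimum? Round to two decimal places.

Market equilibrium (private): 13.02 + 2.27Q = 120.29 - 2.50Q → Q_m = 22.4885.
Social marginal cost = private MC − MEB = 5.69 + 1.64Q.
Set SMC = demand: 5.69 + 1.64Q = 120.29 - 2.50Q → Q* = 27.6812.
Gap = |22.4885 − 27.6812| = 5.1927.

5.19 units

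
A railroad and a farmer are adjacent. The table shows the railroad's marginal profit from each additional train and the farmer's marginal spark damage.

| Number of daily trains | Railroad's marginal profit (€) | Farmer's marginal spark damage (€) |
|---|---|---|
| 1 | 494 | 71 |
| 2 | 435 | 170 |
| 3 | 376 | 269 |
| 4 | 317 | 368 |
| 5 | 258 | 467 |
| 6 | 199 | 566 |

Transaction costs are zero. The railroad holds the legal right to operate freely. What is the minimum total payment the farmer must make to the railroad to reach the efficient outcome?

€774

Left alone the railroad would choose level 6 (marginal profit stays positive).
Efficient level: k* = 3 (marginal profit ≥ marginal spark damage through 3).
The farmer must at least cover the railroad's forgone profit from cutting 6→3: 317 + 258 + 199 = 774.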